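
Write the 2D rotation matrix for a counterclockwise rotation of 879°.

Rotation matrix formula: [[cos θ, -sin θ], [sin θ, cos θ]]
For θ = 879°:
cos(879°) = -0.9336
sin(879°) = 0.3584
Result: [[-0.9336, -0.3584], [0.3584, -0.9336]]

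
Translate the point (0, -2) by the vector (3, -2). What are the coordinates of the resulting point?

Translation by (3, -2) (homogeneous matrix [[1, 0, 3], [0, 1, -2], [0, 0, 1]]):
x' = 0 + 3 = 3
y' = -2 + -2 = -4
Result: (3, -4)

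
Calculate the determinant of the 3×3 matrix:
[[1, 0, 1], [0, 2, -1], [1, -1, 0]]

Expansion along first row:
det = 1·det([[2,-1],[-1,0]]) - 0·det([[0,-1],[1,0]]) + 1·det([[0,2],[1,-1]])
    = 1·(2·0 - -1·-1) - 0·(0·0 - -1·1) + 1·(0·-1 - 2·1)
    = 1·-1 - 0·1 + 1·-2
    = -1 + 0 + -2 = -3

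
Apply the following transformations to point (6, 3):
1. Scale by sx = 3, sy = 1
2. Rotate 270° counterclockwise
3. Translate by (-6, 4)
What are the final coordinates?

Step 1: Scale → (18, 3)
Step 2: Rotate 270° → (3, -18)
Step 3: Translate → (-3, -14)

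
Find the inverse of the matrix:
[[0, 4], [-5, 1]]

For [[a,b],[c,d]], inverse = (1/det)·[[d,-b],[-c,a]]
det = (0)(1) - (4)(-5) = 0 - -20 = 20
Inverse = (1/20)·[[1, -4], [5, 0]]
= [[1/20, -1/5], [1/4, 0]]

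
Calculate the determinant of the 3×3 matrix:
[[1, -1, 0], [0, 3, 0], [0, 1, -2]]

Expansion along first row:
det = 1·det([[3,0],[1,-2]]) - -1·det([[0,0],[0,-2]]) + 0·det([[0,3],[0,1]])
    = 1·(3·-2 - 0·1) - -1·(0·-2 - 0·0) + 0·(0·1 - 3·0)
    = 1·-6 - -1·0 + 0·0
    = -6 + 0 + 0 = -6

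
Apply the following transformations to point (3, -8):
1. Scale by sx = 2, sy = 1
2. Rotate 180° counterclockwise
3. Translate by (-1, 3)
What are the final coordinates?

Step 1: Scale → (6, -8)
Step 2: Rotate 180° → (-6, 8)
Step 3: Translate → (-7, 11)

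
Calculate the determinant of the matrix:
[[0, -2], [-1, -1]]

For a 2×2 matrix [[a, b], [c, d]], det = ad - bc
det = (0)(-1) - (-2)(-1) = 0 - 2 = -2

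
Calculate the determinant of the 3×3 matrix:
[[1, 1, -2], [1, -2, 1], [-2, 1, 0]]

Expansion along first row:
det = 1·det([[-2,1],[1,0]]) - 1·det([[1,1],[-2,0]]) + -2·det([[1,-2],[-2,1]])
    = 1·(-2·0 - 1·1) - 1·(1·0 - 1·-2) + -2·(1·1 - -2·-2)
    = 1·-1 - 1·2 + -2·-3
    = -1 + -2 + 6 = 3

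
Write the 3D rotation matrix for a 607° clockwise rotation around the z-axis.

Rotation matrix for clockwise 607° around z-axis:
A clockwise rotation by 607° is a counterclockwise rotation by -607°.
cos(-607°) = -0.3907, sin(-607°) = 0.9205
Result: [[-0.3907, -0.9205, 0], [0.9205, -0.3907, 0], [0, 0, 1]]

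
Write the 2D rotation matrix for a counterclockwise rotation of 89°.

Rotation matrix formula: [[cos θ, -sin θ], [sin θ, cos θ]]
For θ = 89°:
cos(89°) = 0.0175
sin(89°) = 0.9998
Result: [[0.0175, -0.9998], [0.9998, 0.0175]]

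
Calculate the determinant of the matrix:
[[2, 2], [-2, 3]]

For a 2×2 matrix [[a, b], [c, d]], det = ad - bc
det = (2)(3) - (2)(-2) = 6 - -4 = 10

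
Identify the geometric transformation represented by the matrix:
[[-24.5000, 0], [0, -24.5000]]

This matrix represents: uniform scaling by factor -24.5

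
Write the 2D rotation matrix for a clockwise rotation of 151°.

Rotation matrix formula: [[cos θ, -sin θ], [sin θ, cos θ]]
A clockwise rotation by 151° is equivalent to a counterclockwise rotation by -151°.
For θ = -151°:
cos(-151°) = -0.8746
sin(-151°) = -0.4848
Result: [[-0.8746, 0.4848], [-0.4848, -0.8746]]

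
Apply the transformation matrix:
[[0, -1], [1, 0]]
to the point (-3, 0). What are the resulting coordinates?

Matrix multiplication:
[[0, -1], [1, 0]] × [-3, 0]ᵀ
= [(0)(-3) + (-1)(0), (1)(-3) + (0)(0)]ᵀ
= [0, -3]ᵀ
Result: (0, -3)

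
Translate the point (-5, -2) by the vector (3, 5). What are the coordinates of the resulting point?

Translation by (3, 5) (homogeneous matrix [[1, 0, 3], [0, 1, 5], [0, 0, 1]]):
x' = -5 + 3 = -2
y' = -2 + 5 = 3
Result: (-2, 3)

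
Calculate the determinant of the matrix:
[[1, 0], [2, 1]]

For a 2×2 matrix [[a, b], [c, d]], det = ad - bc
det = (1)(1) - (0)(2) = 1 - 0 = 1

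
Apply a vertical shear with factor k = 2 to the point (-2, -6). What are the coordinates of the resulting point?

Shear matrix for vertical shear with factor k = 2:
[[1, 0], [2, 1]]
Result: (-2, -6) → (-2, -10)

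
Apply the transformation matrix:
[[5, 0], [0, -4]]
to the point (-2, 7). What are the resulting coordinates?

Matrix multiplication:
[[5, 0], [0, -4]] × [-2, 7]ᵀ
= [(5)(-2) + (0)(7), (0)(-2) + (-4)(7)]ᵀ
= [-10, -28]ᵀ
Result: (-10, -28)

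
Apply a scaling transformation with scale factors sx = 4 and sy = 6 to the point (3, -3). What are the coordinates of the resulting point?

Scaling matrix:
[[4, 0], [0, 6]]
Result: (3 × 4, -3 × 6) = (12, -18)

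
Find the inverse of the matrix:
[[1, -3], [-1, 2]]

For [[a,b],[c,d]], inverse = (1/det)·[[d,-b],[-c,a]]
det = (1)(2) - (-3)(-1) = 2 - 3 = -1
Inverse = (1/-1)·[[2, 3], [1, 1]]
= [[-2, -3], [-1, -1]]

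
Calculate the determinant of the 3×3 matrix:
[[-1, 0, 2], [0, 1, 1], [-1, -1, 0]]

Expansion along first row:
det = -1·det([[1,1],[-1,0]]) - 0·det([[0,1],[-1,0]]) + 2·det([[0,1],[-1,-1]])
    = -1·(1·0 - 1·-1) - 0·(0·0 - 1·-1) + 2·(0·-1 - 1·-1)
    = -1·1 - 0·1 + 2·1
    = -1 + 0 + 2 = 1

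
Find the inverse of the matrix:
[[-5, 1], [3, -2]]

For [[a,b],[c,d]], inverse = (1/det)·[[d,-b],[-c,a]]
det = (-5)(-2) - (1)(3) = 10 - 3 = 7
Inverse = (1/7)·[[-2, -1], [-3, -5]]
= [[-2/7, -1/7], [-3/7, -5/7]]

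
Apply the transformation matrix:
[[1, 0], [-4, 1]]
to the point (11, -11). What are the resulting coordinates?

Matrix multiplication:
[[1, 0], [-4, 1]] × [11, -11]ᵀ
= [(1)(11) + (0)(-11), (-4)(11) + (1)(-11)]ᵀ
= [11, -55]ᵀ
Result: (11, -55)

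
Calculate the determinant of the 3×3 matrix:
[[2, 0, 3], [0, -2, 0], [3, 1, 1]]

Expansion along first row:
det = 2·det([[-2,0],[1,1]]) - 0·det([[0,0],[3,1]]) + 3·det([[0,-2],[3,1]])
    = 2·(-2·1 - 0·1) - 0·(0·1 - 0·3) + 3·(0·1 - -2·3)
    = 2·-2 - 0·0 + 3·6
    = -4 + 0 + 18 = 14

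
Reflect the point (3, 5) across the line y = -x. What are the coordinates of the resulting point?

Reflection across line y = -x: (3, 5) → (-5, -3)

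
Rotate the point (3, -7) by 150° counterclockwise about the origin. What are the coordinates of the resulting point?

Rotation matrix for 150°: [[cos 150°, -sin 150°], [sin 150°, cos 150°]] ≈ [[-0.866025, -0.500000], [0.500000, -0.866025]]
[[-0.866025, -0.500000], [0.500000, -0.866025]] × [3, -7]ᵀ ≈ [0.9019, 7.5622]ᵀ
Result: (0.9019, 7.5622)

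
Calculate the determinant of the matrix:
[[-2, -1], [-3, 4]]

For a 2×2 matrix [[a, b], [c, d]], det = ad - bc
det = (-2)(4) - (-1)(-3) = -8 - 3 = -11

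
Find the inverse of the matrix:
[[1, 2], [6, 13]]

For [[a,b],[c,d]], inverse = (1/det)·[[d,-b],[-c,a]]
det = (1)(13) - (2)(6) = 13 - 12 = 1
Inverse = [[13, -2], [-6, 1]]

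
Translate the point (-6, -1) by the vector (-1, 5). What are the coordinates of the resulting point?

Translation by (-1, 5) (homogeneous matrix [[1, 0, -1], [0, 1, 5], [0, 0, 1]]):
x' = -6 + -1 = -7
y' = -1 + 5 = 4
Result: (-7, 4)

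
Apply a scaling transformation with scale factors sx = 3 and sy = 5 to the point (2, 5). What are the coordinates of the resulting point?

Scaling matrix:
[[3, 0], [0, 5]]
Result: (2 × 3, 5 × 5) = (6, 25)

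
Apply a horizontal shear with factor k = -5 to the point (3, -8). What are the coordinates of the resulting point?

Shear matrix for horizontal shear with factor k = -5:
[[1, -5], [0, 1]]
Result: (3, -8) → (43, -8)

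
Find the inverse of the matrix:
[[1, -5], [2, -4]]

For [[a,b],[c,d]], inverse = (1/det)·[[d,-b],[-c,a]]
det = (1)(-4) - (-5)(2) = -4 - -10 = 6
Inverse = (1/6)·[[-4, 5], [-2, 1]]
= [[-2/3, 5/6], [-1/3, 1/6]]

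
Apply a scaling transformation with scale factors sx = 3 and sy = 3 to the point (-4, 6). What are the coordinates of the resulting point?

Scaling matrix:
[[3, 0], [0, 3]]
Result: (-4 × 3, 6 × 3) = (-12, 18)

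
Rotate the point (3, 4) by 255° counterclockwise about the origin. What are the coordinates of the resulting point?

Rotation matrix for 255°: [[cos 255°, -sin 255°], [sin 255°, cos 255°]] ≈ [[-0.258819, 0.965926], [-0.965926, -0.258819]]
[[-0.258819, 0.965926], [-0.965926, -0.258819]] × [3, 4]ᵀ ≈ [3.0872, -3.9331]ᵀ
Result: (3.0872, -3.9331)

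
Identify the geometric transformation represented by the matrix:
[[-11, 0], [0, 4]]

This matrix represents: non-uniform scaling by sx = -11, sy = 4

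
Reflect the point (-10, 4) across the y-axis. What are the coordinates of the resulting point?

Reflection across y-axis: (-10, 4) → (10, 4)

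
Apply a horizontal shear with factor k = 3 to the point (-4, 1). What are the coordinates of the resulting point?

Shear matrix for horizontal shear with factor k = 3:
[[1, 3], [0, 1]]
Result: (-4, 1) → (-1, 1)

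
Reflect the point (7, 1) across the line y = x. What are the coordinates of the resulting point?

Reflection across line y = x: (7, 1) → (1, 7)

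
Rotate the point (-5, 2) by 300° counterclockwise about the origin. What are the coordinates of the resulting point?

Rotation matrix for 300°: [[cos 300°, -sin 300°], [sin 300°, cos 300°]] ≈ [[0.500000, 0.866025], [-0.866025, 0.500000]]
[[0.500000, 0.866025], [-0.866025, 0.500000]] × [-5, 2]ᵀ ≈ [-0.7679, 5.3301]ᵀ
Result: (-0.7679, 5.3301)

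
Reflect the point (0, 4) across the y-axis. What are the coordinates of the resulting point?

Reflection across y-axis: (0, 4) → (0, 4)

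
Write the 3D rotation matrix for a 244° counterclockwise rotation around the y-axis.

Rotation matrix for counterclockwise 244° around y-axis:
cos(244°) = -0.4384, sin(244°) = -0.8988
Result: [[-0.4384, 0, -0.8988], [0, 1, 0], [0.8988, 0, -0.4384]]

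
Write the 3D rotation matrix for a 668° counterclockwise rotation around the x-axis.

Rotation matrix for counterclockwise 668° around x-axis:
cos(668°) = 0.6157, sin(668°) = -0.7880
Result: [[1, 0, 0], [0, 0.6157, 0.7880], [0, -0.7880, 0.6157]]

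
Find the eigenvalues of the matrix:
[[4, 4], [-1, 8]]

Characteristic equation: det(A - λI) = 0
λ² - (trace)λ + (det) = 0
trace = 4 + 8 = 12, det = (4)(8) - (4)(-1) = 36
λ² - (12)λ + (36) = 0
λ = (12 ± √((12)² - 4·(36))) / 2 = (12 ± √0) / 2
Solving: λ = 6, 6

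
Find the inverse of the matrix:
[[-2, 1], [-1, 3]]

For [[a,b],[c,d]], inverse = (1/det)·[[d,-b],[-c,a]]
det = (-2)(3) - (1)(-1) = -6 - -1 = -5
Inverse = (1/-5)·[[3, -1], [1, -2]]
= [[-3/5, 1/5], [-1/5, 2/5]]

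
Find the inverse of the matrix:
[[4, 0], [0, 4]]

For [[a,b],[c,d]], inverse = (1/det)·[[d,-b],[-c,a]]
det = (4)(4) - (0)(0) = 16 - 0 = 16
Inverse = (1/16)·[[4, 0], [0, 4]]
= [[1/4, 0], [0, 1/4]]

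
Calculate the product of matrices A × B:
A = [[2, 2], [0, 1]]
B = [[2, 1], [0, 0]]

Matrix multiplication:
C[0][0] = 2×2 + 2×0 = 4
C[0][1] = 2×1 + 2×0 = 2
C[1][0] = 0×2 + 1×0 = 0
C[1][1] = 0×1 + 1×0 = 0
Result: [[4, 2], [0, 0]]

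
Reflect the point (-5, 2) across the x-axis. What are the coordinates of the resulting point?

Reflection across x-axis: (-5, 2) → (-5, -2)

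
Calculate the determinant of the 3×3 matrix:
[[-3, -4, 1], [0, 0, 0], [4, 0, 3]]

Expansion along first row:
det = -3·det([[0,0],[0,3]]) - -4·det([[0,0],[4,3]]) + 1·det([[0,0],[4,0]])
    = -3·(0·3 - 0·0) - -4·(0·3 - 0·4) + 1·(0·0 - 0·4)
    = -3·0 - -4·0 + 1·0
    = 0 + 0 + 0 = 0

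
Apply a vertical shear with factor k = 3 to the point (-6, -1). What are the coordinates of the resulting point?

Shear matrix for vertical shear with factor k = 3:
[[1, 0], [3, 1]]
Result: (-6, -1) → (-6, -19)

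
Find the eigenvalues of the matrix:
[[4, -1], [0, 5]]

Characteristic equation: det(A - λI) = 0
λ² - (trace)λ + (det) = 0
trace = 4 + 5 = 9, det = (4)(5) - (-1)(0) = 20
λ² - (9)λ + (20) = 0
λ = (9 ± √((9)² - 4·(20))) / 2 = (9 ± √1) / 2
Solving: λ = 4, 5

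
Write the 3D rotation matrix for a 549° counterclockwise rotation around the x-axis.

Rotation matrix for counterclockwise 549° around x-axis:
cos(549°) = -0.9877, sin(549°) = -0.1564
Result: [[1, 0, 0], [0, -0.9877, 0.1564], [0, -0.1564, -0.9877]]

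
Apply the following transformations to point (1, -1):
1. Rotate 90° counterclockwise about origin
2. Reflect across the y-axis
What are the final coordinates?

Step 1: Rotate 90° → (1, 1)
Step 2: Reflect across y-axis → (-1, 1)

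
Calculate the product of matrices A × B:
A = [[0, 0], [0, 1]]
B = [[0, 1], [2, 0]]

Matrix multiplication:
C[0][0] = 0×0 + 0×2 = 0
C[0][1] = 0×1 + 0×0 = 0
C[1][0] = 0×0 + 1×2 = 2
C[1][1] = 0×1 + 1×0 = 0
Result: [[0, 0], [2, 0]]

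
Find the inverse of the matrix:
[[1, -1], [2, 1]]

For [[a,b],[c,d]], inverse = (1/det)·[[d,-b],[-c,a]]
det = (1)(1) - (-1)(2) = 1 - -2 = 3
Inverse = (1/3)·[[1, 1], [-2, 1]]
= [[1/3, 1/3], [-2/3, 1/3]]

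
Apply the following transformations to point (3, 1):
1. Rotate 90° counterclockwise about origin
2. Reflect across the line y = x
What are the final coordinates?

Step 1: Rotate 90° → (-1, 3)
Step 2: Reflect across line y = x → (3, -1)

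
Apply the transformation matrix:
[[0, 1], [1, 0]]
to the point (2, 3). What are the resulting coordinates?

Matrix multiplication:
[[0, 1], [1, 0]] × [2, 3]ᵀ
= [(0)(2) + (1)(3), (1)(2) + (0)(3)]ᵀ
= [3, 2]ᵀ
Result: (3, 2)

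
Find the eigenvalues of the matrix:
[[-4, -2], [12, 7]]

Characteristic equation: det(A - λI) = 0
λ² - (trace)λ + (det) = 0
trace = -4 + 7 = 3, det = (-4)(7) - (-2)(12) = -4
λ² - (3)λ + (-4) = 0
λ = (3 ± √((3)² - 4·(-4))) / 2 = (3 ± √25) / 2
Solving: λ = -1, 4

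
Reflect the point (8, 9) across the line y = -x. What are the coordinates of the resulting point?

Reflection across line y = -x: (8, 9) → (-9, -8)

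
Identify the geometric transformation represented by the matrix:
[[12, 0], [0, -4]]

This matrix represents: non-uniform scaling by sx = 12, sy = -4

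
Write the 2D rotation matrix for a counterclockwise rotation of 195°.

Rotation matrix formula: [[cos θ, -sin θ], [sin θ, cos θ]]
For θ = 195°:
cos(195°) = -0.9659
sin(195°) = -0.2588
Result: [[-0.9659, 0.2588], [-0.2588, -0.9659]]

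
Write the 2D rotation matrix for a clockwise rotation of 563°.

Rotation matrix formula: [[cos θ, -sin θ], [sin θ, cos θ]]
A clockwise rotation by 563° is equivalent to a counterclockwise rotation by -563°.
For θ = -563°:
cos(-563°) = -0.9205
sin(-563°) = 0.3907
Result: [[-0.9205, -0.3907], [0.3907, -0.9205]]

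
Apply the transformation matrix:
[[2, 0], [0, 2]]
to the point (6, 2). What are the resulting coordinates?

Matrix multiplication:
[[2, 0], [0, 2]] × [6, 2]ᵀ
= [(2)(6) + (0)(2), (0)(6) + (2)(2)]ᵀ
= [12, 4]ᵀ
Result: (12, 4)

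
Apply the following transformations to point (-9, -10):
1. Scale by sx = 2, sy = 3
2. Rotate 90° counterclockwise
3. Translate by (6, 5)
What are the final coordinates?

Step 1: Scale → (-18, -30)
Step 2: Rotate 90° → (30, -18)
Step 3: Translate → (36, -13)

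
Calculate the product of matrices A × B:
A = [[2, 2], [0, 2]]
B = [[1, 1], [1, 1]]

Matrix multiplication:
C[0][0] = 2×1 + 2×1 = 4
C[0][1] = 2×1 + 2×1 = 4
C[1][0] = 0×1 + 2×1 = 2
C[1][1] = 0×1 + 2×1 = 2
Result: [[4, 4], [2, 2]]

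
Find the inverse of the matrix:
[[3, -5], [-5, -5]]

For [[a,b],[c,d]], inverse = (1/det)·[[d,-b],[-c,a]]
det = (3)(-5) - (-5)(-5) = -15 - 25 = -40
Inverse = (1/-40)·[[-5, 5], [5, 3]]
= [[1/8, -1/8], [-1/8, -3/40]]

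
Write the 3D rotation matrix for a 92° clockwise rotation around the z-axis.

Rotation matrix for clockwise 92° around z-axis:
A clockwise rotation by 92° is a counterclockwise rotation by -92°.
cos(-92°) = -0.0349, sin(-92°) = -0.9994
Result: [[-0.0349, 0.9994, 0], [-0.9994, -0.0349, 0], [0, 0, 1]]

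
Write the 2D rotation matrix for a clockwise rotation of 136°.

Rotation matrix formula: [[cos θ, -sin θ], [sin θ, cos θ]]
A clockwise rotation by 136° is equivalent to a counterclockwise rotation by -136°.
For θ = -136°:
cos(-136°) = -0.7193
sin(-136°) = -0.6947
Result: [[-0.7193, 0.6947], [-0.6947, -0.7193]]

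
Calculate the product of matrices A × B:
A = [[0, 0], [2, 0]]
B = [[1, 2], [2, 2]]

Matrix multiplication:
C[0][0] = 0×1 + 0×2 = 0
C[0][1] = 0×2 + 0×2 = 0
C[1][0] = 2×1 + 0×2 = 2
C[1][1] = 2×2 + 0×2 = 4
Result: [[0, 0], [2, 4]]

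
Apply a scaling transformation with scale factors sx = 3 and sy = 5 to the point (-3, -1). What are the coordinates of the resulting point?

Scaling matrix:
[[3, 0], [0, 5]]
Result: (-3 × 3, -1 × 5) = (-9, -5)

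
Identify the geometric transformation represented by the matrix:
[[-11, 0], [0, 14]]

This matrix represents: non-uniform scaling by sx = -11, sy = 14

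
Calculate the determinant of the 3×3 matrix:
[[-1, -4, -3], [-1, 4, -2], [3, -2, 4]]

Expansion along first row:
det = -1·det([[4,-2],[-2,4]]) - -4·det([[-1,-2],[3,4]]) + -3·det([[-1,4],[3,-2]])
    = -1·(4·4 - -2·-2) - -4·(-1·4 - -2·3) + -3·(-1·-2 - 4·3)
    = -1·12 - -4·2 + -3·-10
    = -12 + 8 + 30 = 26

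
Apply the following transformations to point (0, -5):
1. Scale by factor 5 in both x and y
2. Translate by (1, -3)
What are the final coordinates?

Step 1: Scale (0, -5) by 5 → (0, -25)
Step 2: Translate by (1, -3) → (1, -28)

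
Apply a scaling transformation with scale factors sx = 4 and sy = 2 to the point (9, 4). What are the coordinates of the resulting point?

Scaling matrix:
[[4, 0], [0, 2]]
Result: (9 × 4, 4 × 2) = (36, 8)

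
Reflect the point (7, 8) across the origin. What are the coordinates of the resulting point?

Reflection across origin: (7, 8) → (-7, -8)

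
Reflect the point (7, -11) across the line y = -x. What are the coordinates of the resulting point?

Reflection across line y = -x: (7, -11) → (11, -7)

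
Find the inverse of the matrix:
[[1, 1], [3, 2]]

For [[a,b],[c,d]], inverse = (1/det)·[[d,-b],[-c,a]]
det = (1)(2) - (1)(3) = 2 - 3 = -1
Inverse = (1/-1)·[[2, -1], [-3, 1]]
= [[-2, 1], [3, -1]]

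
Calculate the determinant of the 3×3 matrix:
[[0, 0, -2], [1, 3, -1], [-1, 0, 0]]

Expansion along first row:
det = 0·det([[3,-1],[0,0]]) - 0·det([[1,-1],[-1,0]]) + -2·det([[1,3],[-1,0]])
    = 0·(3·0 - -1·0) - 0·(1·0 - -1·-1) + -2·(1·0 - 3·-1)
    = 0·0 - 0·-1 + -2·3
    = 0 + 0 + -6 = -6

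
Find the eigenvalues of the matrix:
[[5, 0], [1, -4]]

Characteristic equation: det(A - λI) = 0
λ² - (trace)λ + (det) = 0
trace = 5 + -4 = 1, det = (5)(-4) - (0)(1) = -20
λ² - (1)λ + (-20) = 0
λ = (1 ± √((1)² - 4·(-20))) / 2 = (1 ± √81) / 2
Solving: λ = -4, 5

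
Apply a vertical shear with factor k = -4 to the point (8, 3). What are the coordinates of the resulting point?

Shear matrix for vertical shear with factor k = -4:
[[1, 0], [-4, 1]]
Result: (8, 3) → (8, -29)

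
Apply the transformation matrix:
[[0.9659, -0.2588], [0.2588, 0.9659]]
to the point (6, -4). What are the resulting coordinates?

Matrix multiplication:
[[0.9659, -0.2588], [0.2588, 0.9659]] × [6, -4]ᵀ
= [(0.9659)(6) + (-0.2588)(-4), (0.2588)(6) + (0.9659)(-4)]ᵀ
= [6.8306, -2.3108]ᵀ
Result: (6.8306, -2.3108)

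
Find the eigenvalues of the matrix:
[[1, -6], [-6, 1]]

Characteristic equation: det(A - λI) = 0
λ² - (trace)λ + (det) = 0
trace = 1 + 1 = 2, det = (1)(1) - (-6)(-6) = -35
λ² - (2)λ + (-35) = 0
λ = (2 ± √((2)² - 4·(-35))) / 2 = (2 ± √144) / 2
Solving: λ = -5, 7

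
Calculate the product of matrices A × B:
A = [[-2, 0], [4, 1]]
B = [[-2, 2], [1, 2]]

Matrix multiplication:
C[0][0] = -2×-2 + 0×1 = 4
C[0][1] = -2×2 + 0×2 = -4
C[1][0] = 4×-2 + 1×1 = -7
C[1][1] = 4×2 + 1×2 = 10
Result: [[4, -4], [-7, 10]]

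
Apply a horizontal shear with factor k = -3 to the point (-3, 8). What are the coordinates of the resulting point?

Shear matrix for horizontal shear with factor k = -3:
[[1, -3], [0, 1]]
Result: (-3, 8) → (-27, 8)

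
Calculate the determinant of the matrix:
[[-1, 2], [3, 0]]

For a 2×2 matrix [[a, b], [c, d]], det = ad - bc
det = (-1)(0) - (2)(3) = 0 - 6 = -6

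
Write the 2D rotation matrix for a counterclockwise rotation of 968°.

Rotation matrix formula: [[cos θ, -sin θ], [sin θ, cos θ]]
For θ = 968°:
cos(968°) = -0.3746
sin(968°) = -0.9272
Result: [[-0.3746, 0.9272], [-0.9272, -0.3746]]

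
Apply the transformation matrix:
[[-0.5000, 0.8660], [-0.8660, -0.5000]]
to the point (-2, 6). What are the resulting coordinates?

Matrix multiplication:
[[-0.5000, 0.8660], [-0.8660, -0.5000]] × [-2, 6]ᵀ
= [(-0.5000)(-2) + (0.8660)(6), (-0.8660)(-2) + (-0.5000)(6)]ᵀ
= [6.1960, -1.2680]ᵀ
Result: (6.1960, -1.2680)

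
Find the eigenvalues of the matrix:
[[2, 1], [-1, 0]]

Characteristic equation: det(A - λI) = 0
λ² - (trace)λ + (det) = 0
trace = 2 + 0 = 2, det = (2)(0) - (1)(-1) = 1
λ² - (2)λ + (1) = 0
λ = (2 ± √((2)² - 4·(1))) / 2 = (2 ± √0) / 2
Solving: λ = 1, 1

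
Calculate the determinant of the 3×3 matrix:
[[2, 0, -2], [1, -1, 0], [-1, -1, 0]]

Expansion along first row:
det = 2·det([[-1,0],[-1,0]]) - 0·det([[1,0],[-1,0]]) + -2·det([[1,-1],[-1,-1]])
    = 2·(-1·0 - 0·-1) - 0·(1·0 - 0·-1) + -2·(1·-1 - -1·-1)
    = 2·0 - 0·0 + -2·-2
    = 0 + 0 + 4 = 4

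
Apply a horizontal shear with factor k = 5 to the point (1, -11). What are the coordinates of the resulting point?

Shear matrix for horizontal shear with factor k = 5:
[[1, 5], [0, 1]]
Result: (1, -11) → (-54, -11)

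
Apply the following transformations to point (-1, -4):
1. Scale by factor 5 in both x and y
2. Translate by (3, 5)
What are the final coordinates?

Step 1: Scale (-1, -4) by 5 → (-5, -20)
Step 2: Translate by (3, 5) → (-2, -15)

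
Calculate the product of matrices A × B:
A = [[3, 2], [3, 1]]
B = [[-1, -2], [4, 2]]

Matrix multiplication:
C[0][0] = 3×-1 + 2×4 = 5
C[0][1] = 3×-2 + 2×2 = -2
C[1][0] = 3×-1 + 1×4 = 1
C[1][1] = 3×-2 + 1×2 = -4
Result: [[5, -2], [1, -4]]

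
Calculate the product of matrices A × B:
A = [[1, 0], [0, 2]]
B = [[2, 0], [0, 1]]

Matrix multiplication:
C[0][0] = 1×2 + 0×0 = 2
C[0][1] = 1×0 + 0×1 = 0
C[1][0] = 0×2 + 2×0 = 0
C[1][1] = 0×0 + 2×1 = 2
Result: [[2, 0], [0, 2]]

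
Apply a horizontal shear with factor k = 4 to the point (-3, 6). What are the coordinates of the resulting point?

Shear matrix for horizontal shear with factor k = 4:
[[1, 4], [0, 1]]
Result: (-3, 6) → (21, 6)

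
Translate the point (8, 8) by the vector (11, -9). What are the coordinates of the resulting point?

Translation by (11, -9) (homogeneous matrix [[1, 0, 11], [0, 1, -9], [0, 0, 1]]):
x' = 8 + 11 = 19
y' = 8 + -9 = -1
Result: (19, -1)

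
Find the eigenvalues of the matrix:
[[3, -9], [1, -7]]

Characteristic equation: det(A - λI) = 0
λ² - (trace)λ + (det) = 0
trace = 3 + -7 = -4, det = (3)(-7) - (-9)(1) = -12
λ² - (-4)λ + (-12) = 0
λ = (-4 ± √((-4)² - 4·(-12))) / 2 = (-4 ± √64) / 2
Solving: λ = -6, 2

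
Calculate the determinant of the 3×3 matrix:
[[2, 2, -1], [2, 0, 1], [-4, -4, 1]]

Expansion along first row:
det = 2·det([[0,1],[-4,1]]) - 2·det([[2,1],[-4,1]]) + -1·det([[2,0],[-4,-4]])
    = 2·(0·1 - 1·-4) - 2·(2·1 - 1·-4) + -1·(2·-4 - 0·-4)
    = 2·4 - 2·6 + -1·-8
    = 8 + -12 + 8 = 4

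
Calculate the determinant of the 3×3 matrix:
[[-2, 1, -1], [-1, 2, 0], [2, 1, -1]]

Expansion along first row:
det = -2·det([[2,0],[1,-1]]) - 1·det([[-1,0],[2,-1]]) + -1·det([[-1,2],[2,1]])
    = -2·(2·-1 - 0·1) - 1·(-1·-1 - 0·2) + -1·(-1·1 - 2·2)
    = -2·-2 - 1·1 + -1·-5
    = 4 + -1 + 5 = 8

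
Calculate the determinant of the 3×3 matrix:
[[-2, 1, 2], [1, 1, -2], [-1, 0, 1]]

Expansion along first row:
det = -2·det([[1,-2],[0,1]]) - 1·det([[1,-2],[-1,1]]) + 2·det([[1,1],[-1,0]])
    = -2·(1·1 - -2·0) - 1·(1·1 - -2·-1) + 2·(1·0 - 1·-1)
    = -2·1 - 1·-1 + 2·1
    = -2 + 1 + 2 = 1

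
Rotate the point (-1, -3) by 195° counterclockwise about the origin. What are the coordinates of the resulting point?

Rotation matrix for 195°: [[cos 195°, -sin 195°], [sin 195°, cos 195°]] ≈ [[-0.965926, 0.258819], [-0.258819, -0.965926]]
[[-0.965926, 0.258819], [-0.258819, -0.965926]] × [-1, -3]ᵀ ≈ [0.1895, 3.1566]ᵀ
Result: (0.1895, 3.1566)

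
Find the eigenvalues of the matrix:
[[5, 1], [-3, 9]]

Characteristic equation: det(A - λI) = 0
λ² - (trace)λ + (det) = 0
trace = 5 + 9 = 14, det = (5)(9) - (1)(-3) = 48
λ² - (14)λ + (48) = 0
λ = (14 ± √((14)² - 4·(48))) / 2 = (14 ± √4) / 2
Solving: λ = 6, 8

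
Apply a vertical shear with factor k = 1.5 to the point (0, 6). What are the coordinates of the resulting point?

Shear matrix for vertical shear with factor k = 1.5:
[[1, 0], [1.50, 1]]
Result: (0, 6) → (0, 6)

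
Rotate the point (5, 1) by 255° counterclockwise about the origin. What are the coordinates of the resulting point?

Rotation matrix for 255°: [[cos 255°, -sin 255°], [sin 255°, cos 255°]] ≈ [[-0.258819, 0.965926], [-0.965926, -0.258819]]
[[-0.258819, 0.965926], [-0.965926, -0.258819]] × [5, 1]ᵀ ≈ [-0.3282, -5.0884]ᵀ
Result: (-0.3282, -5.0884)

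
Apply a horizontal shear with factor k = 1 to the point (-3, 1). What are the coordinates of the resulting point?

Shear matrix for horizontal shear with factor k = 1:
[[1, 1], [0, 1]]
Result: (-3, 1) → (-2, 1)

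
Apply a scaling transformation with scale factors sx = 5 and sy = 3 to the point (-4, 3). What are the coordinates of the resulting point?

Scaling matrix:
[[5, 0], [0, 3]]
Result: (-4 × 5, 3 × 3) = (-20, 9)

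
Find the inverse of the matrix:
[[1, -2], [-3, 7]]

For [[a,b],[c,d]], inverse = (1/det)·[[d,-b],[-c,a]]
det = (1)(7) - (-2)(-3) = 7 - 6 = 1
Inverse = [[7, 2], [3, 1]]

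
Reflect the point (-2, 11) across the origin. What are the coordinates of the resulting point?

Reflection across origin: (-2, 11) → (2, -11)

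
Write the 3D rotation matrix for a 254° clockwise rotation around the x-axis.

Rotation matrix for clockwise 254° around x-axis:
A clockwise rotation by 254° is a counterclockwise rotation by -254°.
cos(-254°) = -0.2756, sin(-254°) = 0.9613
Result: [[1, 0, 0], [0, -0.2756, -0.9613], [0, 0.9613, -0.2756]]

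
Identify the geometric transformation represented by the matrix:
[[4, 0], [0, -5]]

This matrix represents: non-uniform scaling by sx = 4, sy = -5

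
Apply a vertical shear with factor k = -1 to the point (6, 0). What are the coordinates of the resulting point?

Shear matrix for vertical shear with factor k = -1:
[[1, 0], [-1, 1]]
Result: (6, 0) → (6, -6)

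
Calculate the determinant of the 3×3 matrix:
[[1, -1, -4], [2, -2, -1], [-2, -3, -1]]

Expansion along first row:
det = 1·det([[-2,-1],[-3,-1]]) - -1·det([[2,-1],[-2,-1]]) + -4·det([[2,-2],[-2,-3]])
    = 1·(-2·-1 - -1·-3) - -1·(2·-1 - -1·-2) + -4·(2·-3 - -2·-2)
    = 1·-1 - -1·-4 + -4·-10
    = -1 + -4 + 40 = 35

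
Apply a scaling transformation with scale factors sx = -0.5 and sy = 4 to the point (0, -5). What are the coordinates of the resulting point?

Scaling matrix:
[[-0.50, 0], [0, 4]]
Result: (0 × -0.5, -5 × 4) = (0, -20)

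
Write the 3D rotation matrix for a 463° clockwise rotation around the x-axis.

Rotation matrix for clockwise 463° around x-axis:
A clockwise rotation by 463° is a counterclockwise rotation by -463°.
cos(-463°) = -0.2250, sin(-463°) = -0.9744
Result: [[1, 0, 0], [0, -0.2250, 0.9744], [0, -0.9744, -0.2250]]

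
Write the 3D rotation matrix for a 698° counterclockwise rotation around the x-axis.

Rotation matrix for counterclockwise 698° around x-axis:
cos(698°) = 0.9272, sin(698°) = -0.3746
Result: [[1, 0, 0], [0, 0.9272, 0.3746], [0, -0.3746, 0.9272]]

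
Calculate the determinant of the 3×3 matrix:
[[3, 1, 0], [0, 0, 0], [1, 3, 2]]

Expansion along first row:
det = 3·det([[0,0],[3,2]]) - 1·det([[0,0],[1,2]]) + 0·det([[0,0],[1,3]])
    = 3·(0·2 - 0·3) - 1·(0·2 - 0·1) + 0·(0·3 - 0·1)
    = 3·0 - 1·0 + 0·0
    = 0 + 0 + 0 = 0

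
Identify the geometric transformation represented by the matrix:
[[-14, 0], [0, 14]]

This matrix represents: non-uniform scaling by sx = -14, sy = 14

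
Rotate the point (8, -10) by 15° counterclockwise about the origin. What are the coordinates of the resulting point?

Rotation matrix for 15°: [[cos 15°, -sin 15°], [sin 15°, cos 15°]] ≈ [[0.965926, -0.258819], [0.258819, 0.965926]]
[[0.965926, -0.258819], [0.258819, 0.965926]] × [8, -10]ᵀ ≈ [10.3156, -7.5887]ᵀ
Result: (10.3156, -7.5887)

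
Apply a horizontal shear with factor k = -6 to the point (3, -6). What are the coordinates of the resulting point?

Shear matrix for horizontal shear with factor k = -6:
[[1, -6], [0, 1]]
Result: (3, -6) → (39, -6)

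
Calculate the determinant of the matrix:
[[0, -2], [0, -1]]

For a 2×2 matrix [[a, b], [c, d]], det = ad - bc
det = (0)(-1) - (-2)(0) = 0 - 0 = 0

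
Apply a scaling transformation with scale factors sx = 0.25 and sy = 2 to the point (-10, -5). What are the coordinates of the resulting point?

Scaling matrix:
[[0.25, 0], [0, 2]]
Result: (-10 × 0.25, -5 × 2) = (-2.5, -10)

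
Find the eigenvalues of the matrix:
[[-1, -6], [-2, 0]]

Characteristic equation: det(A - λI) = 0
λ² - (trace)λ + (det) = 0
trace = -1 + 0 = -1, det = (-1)(0) - (-6)(-2) = -12
λ² - (-1)λ + (-12) = 0
λ = (-1 ± √((-1)² - 4·(-12))) / 2 = (-1 ± √49) / 2
Solving: λ = -4, 3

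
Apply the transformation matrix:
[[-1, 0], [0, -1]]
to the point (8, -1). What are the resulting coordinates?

Matrix multiplication:
[[-1, 0], [0, -1]] × [8, -1]ᵀ
= [(-1)(8) + (0)(-1), (0)(8) + (-1)(-1)]ᵀ
= [-8, 1]ᵀ
Result: (-8, 1)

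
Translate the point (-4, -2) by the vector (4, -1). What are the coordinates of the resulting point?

Translation by (4, -1) (homogeneous matrix [[1, 0, 4], [0, 1, -1], [0, 0, 1]]):
x' = -4 + 4 = 0
y' = -2 + -1 = -3
Result: (0, -3)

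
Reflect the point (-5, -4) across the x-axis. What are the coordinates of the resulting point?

Reflection across x-axis: (-5, -4) → (-5, 4)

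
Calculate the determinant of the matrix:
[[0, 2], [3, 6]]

For a 2×2 matrix [[a, b], [c, d]], det = ad - bc
det = (0)(6) - (2)(3) = 0 - 6 = -6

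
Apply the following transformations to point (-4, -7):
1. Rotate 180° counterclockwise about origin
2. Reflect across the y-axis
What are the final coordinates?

Step 1: Rotate 180° → (4, 7)
Step 2: Reflect across y-axis → (-4, 7)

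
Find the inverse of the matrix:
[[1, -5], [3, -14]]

For [[a,b],[c,d]], inverse = (1/det)·[[d,-b],[-c,a]]
det = (1)(-14) - (-5)(3) = -14 - -15 = 1
Inverse = [[-14, 5], [-3, 1]]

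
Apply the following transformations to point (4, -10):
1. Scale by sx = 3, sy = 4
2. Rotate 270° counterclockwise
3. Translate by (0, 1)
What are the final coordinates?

Step 1: Scale → (12, -40)
Step 2: Rotate 270° → (-40, -12)
Step 3: Translate → (-40, -11)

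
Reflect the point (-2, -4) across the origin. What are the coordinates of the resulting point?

Reflection across origin: (-2, -4) → (2, 4)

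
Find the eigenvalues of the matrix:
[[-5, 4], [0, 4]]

Characteristic equation: det(A - λI) = 0
λ² - (trace)λ + (det) = 0
trace = -5 + 4 = -1, det = (-5)(4) - (4)(0) = -20
λ² - (-1)λ + (-20) = 0
λ = (-1 ± √((-1)² - 4·(-20))) / 2 = (-1 ± √81) / 2
Solving: λ = -5, 4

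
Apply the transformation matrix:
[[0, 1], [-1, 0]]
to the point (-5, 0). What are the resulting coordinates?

Matrix multiplication:
[[0, 1], [-1, 0]] × [-5, 0]ᵀ
= [(0)(-5) + (1)(0), (-1)(-5) + (0)(0)]ᵀ
= [0, 5]ᵀ
Result: (0, 5)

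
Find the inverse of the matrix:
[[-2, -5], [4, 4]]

For [[a,b],[c,d]], inverse = (1/det)·[[d,-b],[-c,a]]
det = (-2)(4) - (-5)(4) = -8 - -20 = 12
Inverse = (1/12)·[[4, 5], [-4, -2]]
= [[1/3, 5/12], [-1/3, -1/6]]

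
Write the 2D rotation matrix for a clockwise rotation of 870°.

Rotation matrix formula: [[cos θ, -sin θ], [sin θ, cos θ]]
A clockwise rotation by 870° is equivalent to a counterclockwise rotation by -870°.
For θ = -870°:
cos(-870°) = -√3/2
sin(-870°) = -1/2
Result: [[-√3/2, 1/2], [-1/2, -√3/2]]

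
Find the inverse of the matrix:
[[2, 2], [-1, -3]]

For [[a,b],[c,d]], inverse = (1/det)·[[d,-b],[-c,a]]
det = (2)(-3) - (2)(-1) = -6 - -2 = -4
Inverse = (1/-4)·[[-3, -2], [1, 2]]
= [[3/4, 1/2], [-1/4, -1/2]]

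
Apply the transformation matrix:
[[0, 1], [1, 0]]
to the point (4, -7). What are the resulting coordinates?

Matrix multiplication:
[[0, 1], [1, 0]] × [4, -7]ᵀ
= [(0)(4) + (1)(-7), (1)(4) + (0)(-7)]ᵀ
= [-7, 4]ᵀ
Result: (-7, 4)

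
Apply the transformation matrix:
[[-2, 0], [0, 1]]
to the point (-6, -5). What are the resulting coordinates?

Matrix multiplication:
[[-2, 0], [0, 1]] × [-6, -5]ᵀ
= [(-2)(-6) + (0)(-5), (0)(-6) + (1)(-5)]ᵀ
= [12, -5]ᵀ
Result: (12, -5)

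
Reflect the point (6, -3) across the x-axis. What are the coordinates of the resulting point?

Reflection across x-axis: (6, -3) → (6, 3)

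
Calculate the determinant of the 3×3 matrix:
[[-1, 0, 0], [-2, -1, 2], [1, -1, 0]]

Expansion along first row:
det = -1·det([[-1,2],[-1,0]]) - 0·det([[-2,2],[1,0]]) + 0·det([[-2,-1],[1,-1]])
    = -1·(-1·0 - 2·-1) - 0·(-2·0 - 2·1) + 0·(-2·-1 - -1·1)
    = -1·2 - 0·-2 + 0·3
    = -2 + 0 + 0 = -2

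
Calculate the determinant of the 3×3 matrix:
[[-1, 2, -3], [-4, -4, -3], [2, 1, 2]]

Expansion along first row:
det = -1·det([[-4,-3],[1,2]]) - 2·det([[-4,-3],[2,2]]) + -3·det([[-4,-4],[2,1]])
    = -1·(-4·2 - -3·1) - 2·(-4·2 - -3·2) + -3·(-4·1 - -4·2)
    = -1·-5 - 2·-2 + -3·4
    = 5 + 4 + -12 = -3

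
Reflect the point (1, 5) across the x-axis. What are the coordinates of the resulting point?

Reflection across x-axis: (1, 5) → (1, -5)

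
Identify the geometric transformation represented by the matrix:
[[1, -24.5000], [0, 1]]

This matrix represents: horizontal shear with factor -24.5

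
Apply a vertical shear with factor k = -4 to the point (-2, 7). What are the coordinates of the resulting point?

Shear matrix for vertical shear with factor k = -4:
[[1, 0], [-4, 1]]
Result: (-2, 7) → (-2, 15)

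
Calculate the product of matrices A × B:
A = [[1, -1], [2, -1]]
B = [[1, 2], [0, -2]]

Matrix multiplication:
C[0][0] = 1×1 + -1×0 = 1
C[0][1] = 1×2 + -1×-2 = 4
C[1][0] = 2×1 + -1×0 = 2
C[1][1] = 2×2 + -1×-2 = 6
Result: [[1, 4], [2, 6]]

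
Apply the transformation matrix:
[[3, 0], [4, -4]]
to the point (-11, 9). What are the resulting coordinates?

Matrix multiplication:
[[3, 0], [4, -4]] × [-11, 9]ᵀ
= [(3)(-11) + (0)(9), (4)(-11) + (-4)(9)]ᵀ
= [-33, -80]ᵀ
Result: (-33, -80)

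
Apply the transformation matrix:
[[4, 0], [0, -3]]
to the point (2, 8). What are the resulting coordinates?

Matrix multiplication:
[[4, 0], [0, -3]] × [2, 8]ᵀ
= [(4)(2) + (0)(8), (0)(2) + (-3)(8)]ᵀ
= [8, -24]ᵀ
Result: (8, -24)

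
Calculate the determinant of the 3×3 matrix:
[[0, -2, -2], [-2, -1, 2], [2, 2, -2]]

Expansion along first row:
det = 0·det([[-1,2],[2,-2]]) - -2·det([[-2,2],[2,-2]]) + -2·det([[-2,-1],[2,2]])
    = 0·(-1·-2 - 2·2) - -2·(-2·-2 - 2·2) + -2·(-2·2 - -1·2)
    = 0·-2 - -2·0 + -2·-2
    = 0 + 0 + 4 = 4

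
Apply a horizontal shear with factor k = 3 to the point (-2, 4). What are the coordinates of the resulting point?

Shear matrix for horizontal shear with factor k = 3:
[[1, 3], [0, 1]]
Result: (-2, 4) → (10, 4)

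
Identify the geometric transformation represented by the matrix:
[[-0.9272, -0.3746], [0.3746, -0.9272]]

This matrix represents: rotation by 158° counterclockwise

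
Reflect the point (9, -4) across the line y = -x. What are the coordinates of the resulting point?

Reflection across line y = -x: (9, -4) → (4, -9)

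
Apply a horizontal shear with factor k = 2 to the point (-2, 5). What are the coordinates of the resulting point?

Shear matrix for horizontal shear with factor k = 2:
[[1, 2], [0, 1]]
Result: (-2, 5) → (8, 5)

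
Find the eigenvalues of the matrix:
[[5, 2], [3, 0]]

Characteristic equation: det(A - λI) = 0
λ² - (trace)λ + (det) = 0
trace = 5 + 0 = 5, det = (5)(0) - (2)(3) = -6
λ² - (5)λ + (-6) = 0
λ = (5 ± √((5)² - 4·(-6))) / 2 = (5 ± √49) / 2
Solving: λ = -1, 6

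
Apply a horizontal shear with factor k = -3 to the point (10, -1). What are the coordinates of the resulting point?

Shear matrix for horizontal shear with factor k = -3:
[[1, -3], [0, 1]]
Result: (10, -1) → (13, -1)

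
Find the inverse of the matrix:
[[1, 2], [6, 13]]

For [[a,b],[c,d]], inverse = (1/det)·[[d,-b],[-c,a]]
det = (1)(13) - (2)(6) = 13 - 12 = 1
Inverse = [[13, -2], [-6, 1]]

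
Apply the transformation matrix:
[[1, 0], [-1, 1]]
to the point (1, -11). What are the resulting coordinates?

Matrix multiplication:
[[1, 0], [-1, 1]] × [1, -11]ᵀ
= [(1)(1) + (0)(-11), (-1)(1) + (1)(-11)]ᵀ
= [1, -12]ᵀ
Result: (1, -12)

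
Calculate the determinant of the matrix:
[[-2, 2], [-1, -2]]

For a 2×2 matrix [[a, b], [c, d]], det = ad - bc
det = (-2)(-2) - (2)(-1) = 4 - -2 = 6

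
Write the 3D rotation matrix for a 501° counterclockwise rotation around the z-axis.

Rotation matrix for counterclockwise 501° around z-axis:
cos(501°) = -0.7771, sin(501°) = 0.6293
Result: [[-0.7771, -0.6293, 0], [0.6293, -0.7771, 0], [0, 0, 1]]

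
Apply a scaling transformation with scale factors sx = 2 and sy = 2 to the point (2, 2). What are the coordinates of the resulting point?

Scaling matrix:
[[2, 0], [0, 2]]
Result: (2 × 2, 2 × 2) = (4, 4)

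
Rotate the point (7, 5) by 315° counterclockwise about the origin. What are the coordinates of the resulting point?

Rotation matrix for 315°: [[cos 315°, -sin 315°], [sin 315°, cos 315°]] ≈ [[0.707107, 0.707107], [-0.707107, 0.707107]]
[[0.707107, 0.707107], [-0.707107, 0.707107]] × [7, 5]ᵀ ≈ [8.4853, -1.4142]ᵀ
Result: (8.4853, -1.4142)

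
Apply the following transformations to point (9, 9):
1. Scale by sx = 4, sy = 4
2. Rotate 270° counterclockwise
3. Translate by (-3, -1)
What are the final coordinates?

Step 1: Scale → (36, 36)
Step 2: Rotate 270° → (36, -36)
Step 3: Translate → (33, -37)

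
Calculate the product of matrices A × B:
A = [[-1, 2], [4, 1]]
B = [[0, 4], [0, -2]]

Matrix multiplication:
C[0][0] = -1×0 + 2×0 = 0
C[0][1] = -1×4 + 2×-2 = -8
C[1][0] = 4×0 + 1×0 = 0
C[1][1] = 4×4 + 1×-2 = 14
Result: [[0, -8], [0, 14]]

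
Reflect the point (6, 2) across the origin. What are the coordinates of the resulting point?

Reflection across origin: (6, 2) → (-6, -2)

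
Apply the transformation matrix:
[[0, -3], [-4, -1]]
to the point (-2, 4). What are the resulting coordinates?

Matrix multiplication:
[[0, -3], [-4, -1]] × [-2, 4]ᵀ
= [(0)(-2) + (-3)(4), (-4)(-2) + (-1)(4)]ᵀ
= [-12, 4]ᵀ
Result: (-12, 4)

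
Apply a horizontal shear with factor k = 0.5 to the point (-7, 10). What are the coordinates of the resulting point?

Shear matrix for horizontal shear with factor k = 0.5:
[[1, 0.50], [0, 1]]
Result: (-7, 10) → (-2, 10)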